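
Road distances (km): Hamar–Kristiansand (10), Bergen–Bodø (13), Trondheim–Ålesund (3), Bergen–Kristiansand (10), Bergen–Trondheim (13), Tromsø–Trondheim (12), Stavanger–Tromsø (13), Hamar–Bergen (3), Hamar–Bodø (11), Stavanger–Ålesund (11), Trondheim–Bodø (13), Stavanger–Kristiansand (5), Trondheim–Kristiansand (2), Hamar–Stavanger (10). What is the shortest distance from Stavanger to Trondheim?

Comparing a few candidate routes:
Stavanger→Hamar→Kristiansand→Trondheim: 10 + 10 + 2 = 22
Stavanger→Ålesund→Trondheim: 11 + 3 = 14
Stavanger→Tromsø→Trondheim: 13 + 12 = 25
Stavanger→Hamar→Bergen→Trondheim: 10 + 3 + 13 = 26
Stavanger→Hamar→Bergen→Kristiansand→Trondheim: 10 + 3 + 10 + 2 = 25
Stavanger→Kristiansand→Trondheim: 5 + 2 = 7
The minimum is 7 km.

7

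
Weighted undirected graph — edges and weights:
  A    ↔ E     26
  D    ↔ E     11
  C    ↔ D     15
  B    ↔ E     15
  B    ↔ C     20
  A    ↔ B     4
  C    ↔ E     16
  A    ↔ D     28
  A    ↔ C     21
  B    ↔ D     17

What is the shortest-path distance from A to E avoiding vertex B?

26

Comparing a few candidate routes:
A → C → E: 21 + 16 = 37
A → E: 26
A → D → E: 28 + 11 = 39
Best route has total 26.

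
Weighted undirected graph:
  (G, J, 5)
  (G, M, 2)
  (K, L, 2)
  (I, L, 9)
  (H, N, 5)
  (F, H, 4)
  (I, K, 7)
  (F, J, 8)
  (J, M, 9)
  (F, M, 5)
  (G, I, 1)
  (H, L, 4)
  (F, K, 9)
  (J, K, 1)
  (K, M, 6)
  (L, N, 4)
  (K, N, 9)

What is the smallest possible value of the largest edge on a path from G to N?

Checking several routes:
G-M-F-H-N: max(2, 5, 4, 5) = 5
G-J-K-L-N: max(5, 1, 2, 4) = 5
G-M-F-H-L-N: max(2, 5, 4, 4, 4) = 5
Smallest bottleneck: 5.

5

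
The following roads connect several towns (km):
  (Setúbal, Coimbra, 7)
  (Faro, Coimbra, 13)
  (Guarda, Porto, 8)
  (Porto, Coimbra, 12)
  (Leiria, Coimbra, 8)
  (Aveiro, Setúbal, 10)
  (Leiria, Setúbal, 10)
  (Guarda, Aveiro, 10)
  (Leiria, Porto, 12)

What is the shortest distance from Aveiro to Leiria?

Routes from Aveiro to Leiria:
Aveiro-Setúbal-Coimbra-Leiria: 10 + 7 + 8 = 25
Aveiro-Guarda-Porto-Coimbra-Setúbal-Leiria: 10 + 8 + 12 + 7 + 10 = 47
Aveiro-Guarda-Porto-Coimbra-Leiria: 10 + 8 + 12 + 8 = 38
Aveiro-Guarda-Porto-Leiria: 10 + 8 + 12 = 30
Aveiro-Setúbal-Leiria: 10 + 10 = 20
Aveiro-Setúbal-Coimbra-Porto-Leiria: 10 + 7 + 12 + 12 = 41
Best route has total 20 km.

20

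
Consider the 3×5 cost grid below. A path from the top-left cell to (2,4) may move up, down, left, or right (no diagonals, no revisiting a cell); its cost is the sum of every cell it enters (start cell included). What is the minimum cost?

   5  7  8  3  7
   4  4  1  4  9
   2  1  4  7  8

31

Best path: [0,0] [1,0] [2,0] [2,1] [2,2] [2,3] [2,4]
Cost: 5 + 4 + 2 + 1 + 4 + 7 + 8 = 31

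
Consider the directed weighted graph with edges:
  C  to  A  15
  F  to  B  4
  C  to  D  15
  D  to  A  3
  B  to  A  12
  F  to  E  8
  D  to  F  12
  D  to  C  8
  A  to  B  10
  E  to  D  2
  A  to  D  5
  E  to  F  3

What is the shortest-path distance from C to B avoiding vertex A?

Candidate routes:
C→D→F→B: 15 + 12 + 4 = 31
Shortest: 31.

31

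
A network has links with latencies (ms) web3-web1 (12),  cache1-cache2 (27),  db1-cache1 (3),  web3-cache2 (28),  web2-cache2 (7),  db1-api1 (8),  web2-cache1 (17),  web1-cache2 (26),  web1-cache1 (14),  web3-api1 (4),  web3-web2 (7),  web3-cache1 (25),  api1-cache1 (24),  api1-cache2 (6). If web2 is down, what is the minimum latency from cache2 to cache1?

17

Comparing a few candidate routes:
cache2→api1→db1→cache1: 6 + 8 + 3 = 17
cache2→api1→web3→web1→cache1: 6 + 4 + 12 + 14 = 36
cache2→api1→cache1: 6 + 24 = 30
cache2→cache1: 27
cache2→api1→web3→cache1: 6 + 4 + 25 = 35
Shortest: 17 ms.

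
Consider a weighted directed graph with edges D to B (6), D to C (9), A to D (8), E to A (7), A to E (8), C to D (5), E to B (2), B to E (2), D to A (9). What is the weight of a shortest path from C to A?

Candidate routes:
C → D → B → E → A: 5 + 6 + 2 + 7 = 20
C → D → A: 5 + 9 = 14
Shortest: 14.

14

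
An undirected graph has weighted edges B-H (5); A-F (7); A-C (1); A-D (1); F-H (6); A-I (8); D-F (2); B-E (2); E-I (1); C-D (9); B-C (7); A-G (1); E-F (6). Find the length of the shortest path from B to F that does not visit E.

Comparing a few candidate routes:
B - C - D - F: 7 + 9 + 2 = 18
B - C - A - F: 7 + 1 + 7 = 15
B - C - A - D - F: 7 + 1 + 1 + 2 = 11
B - H - F: 5 + 6 = 11
Best route has total 11.

11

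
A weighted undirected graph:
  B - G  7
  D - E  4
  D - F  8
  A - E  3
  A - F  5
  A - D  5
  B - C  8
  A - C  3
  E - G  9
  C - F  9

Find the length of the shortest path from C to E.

6

Comparing a few candidate routes:
C - F - D - E: 9 + 8 + 4 = 21
C - A - F - D - E: 3 + 5 + 8 + 4 = 20
C - F - A - E: 9 + 5 + 3 = 17
C - A - E: 3 + 3 = 6
C - F - A - D - E: 9 + 5 + 5 + 4 = 23
C - A - D - E: 3 + 5 + 4 = 12
Best route has total 6.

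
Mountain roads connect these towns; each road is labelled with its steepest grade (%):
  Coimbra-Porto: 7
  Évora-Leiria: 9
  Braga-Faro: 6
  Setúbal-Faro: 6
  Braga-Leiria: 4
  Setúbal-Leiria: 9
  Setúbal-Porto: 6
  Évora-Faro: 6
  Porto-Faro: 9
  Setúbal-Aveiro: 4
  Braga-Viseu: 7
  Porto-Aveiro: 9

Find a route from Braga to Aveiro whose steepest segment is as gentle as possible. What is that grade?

6

A few of the Braga→Aveiro routes:
Braga→Leiria→Évora→Faro→Porto→Aveiro: max(4, 9, 6, 9, 9) = 9
Braga→Faro→Setúbal→Aveiro: max(6, 6, 4) = 6
Braga→Leiria→Évora→Faro→Porto→Setúbal→Aveiro: max(4, 9, 6, 9, 6, 4) = 9
Best route has worst link 6%.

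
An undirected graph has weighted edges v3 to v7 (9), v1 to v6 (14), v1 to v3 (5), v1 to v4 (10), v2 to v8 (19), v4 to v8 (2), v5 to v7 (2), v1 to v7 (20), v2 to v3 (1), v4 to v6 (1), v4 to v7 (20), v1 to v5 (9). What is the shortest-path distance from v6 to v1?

A few of the v6→v1 routes:
v6 -> v4 -> v7 -> v5 -> v1: 1 + 20 + 2 + 9 = 32
v6 -> v4 -> v7 -> v3 -> v1: 1 + 20 + 9 + 5 = 35
v6 -> v4 -> v8 -> v2 -> v3 -> v1: 1 + 2 + 19 + 1 + 5 = 28
v6 -> v4 -> v1: 1 + 10 = 11
v6 -> v1: 14
Best route has total 11.

11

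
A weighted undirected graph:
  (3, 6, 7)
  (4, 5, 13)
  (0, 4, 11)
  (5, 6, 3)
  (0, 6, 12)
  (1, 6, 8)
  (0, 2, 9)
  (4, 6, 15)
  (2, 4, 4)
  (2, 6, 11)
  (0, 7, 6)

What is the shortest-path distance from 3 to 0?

A few of the 3→0 routes:
3 → 6 → 4 → 0: 7 + 15 + 11 = 33
3 → 6 → 2 → 0: 7 + 11 + 9 = 27
3 → 6 → 0: 7 + 12 = 19
Shortest: 19.

19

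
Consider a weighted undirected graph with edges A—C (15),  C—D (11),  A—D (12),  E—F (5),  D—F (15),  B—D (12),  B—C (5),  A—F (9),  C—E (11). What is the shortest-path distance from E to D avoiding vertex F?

Routes from E to D avoiding F:
E - C - B - D: 11 + 5 + 12 = 28
E - C - A - D: 11 + 15 + 12 = 38
E - C - D: 11 + 11 = 22
Best route has total 22.

22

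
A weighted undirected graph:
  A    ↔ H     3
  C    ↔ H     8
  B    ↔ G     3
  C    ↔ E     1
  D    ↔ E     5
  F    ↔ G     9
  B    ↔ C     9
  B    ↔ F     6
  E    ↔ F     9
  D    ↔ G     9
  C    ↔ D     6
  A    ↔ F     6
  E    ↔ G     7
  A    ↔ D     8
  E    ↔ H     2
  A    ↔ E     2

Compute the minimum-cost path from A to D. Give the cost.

Some routes from A to D:
A → H → E → C → D: 3 + 2 + 1 + 6 = 12
A → E → D: 2 + 5 = 7
A → E → C → D: 2 + 1 + 6 = 9
A → H → E → D: 3 + 2 + 5 = 10
A → D: 8
Best route has total 7.

7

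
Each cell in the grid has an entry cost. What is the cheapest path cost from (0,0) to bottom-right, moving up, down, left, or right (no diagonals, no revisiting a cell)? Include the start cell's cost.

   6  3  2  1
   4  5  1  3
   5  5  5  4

Best path: r0c0 r0c1 r0c2 r0c3 r1c3 r2c3
Cost: 6 + 3 + 2 + 1 + 3 + 4 = 19

19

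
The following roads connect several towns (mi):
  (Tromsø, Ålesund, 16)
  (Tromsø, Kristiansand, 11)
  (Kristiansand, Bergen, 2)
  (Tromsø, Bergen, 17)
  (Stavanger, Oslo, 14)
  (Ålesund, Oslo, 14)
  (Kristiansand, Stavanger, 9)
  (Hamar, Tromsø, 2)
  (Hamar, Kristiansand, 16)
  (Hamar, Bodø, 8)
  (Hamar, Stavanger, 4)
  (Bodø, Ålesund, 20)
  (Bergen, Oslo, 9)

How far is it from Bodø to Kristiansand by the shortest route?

21

Comparing a few candidate routes:
Bodø - Hamar - Stavanger - Kristiansand: 8 + 4 + 9 = 21
Bodø - Hamar - Tromsø - Kristiansand: 8 + 2 + 11 = 21
Bodø - Hamar - Tromsø - Bergen - Kristiansand: 8 + 2 + 17 + 2 = 29
Bodø - Hamar - Kristiansand: 8 + 16 = 24
Shortest: 21 mi.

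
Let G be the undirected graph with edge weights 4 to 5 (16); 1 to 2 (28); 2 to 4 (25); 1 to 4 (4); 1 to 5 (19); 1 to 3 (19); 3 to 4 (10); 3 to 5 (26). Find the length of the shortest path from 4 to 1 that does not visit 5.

4

Candidate routes:
4→1: 4
4→3→1: 10 + 19 = 29
4→2→1: 25 + 28 = 53
The minimum is 4.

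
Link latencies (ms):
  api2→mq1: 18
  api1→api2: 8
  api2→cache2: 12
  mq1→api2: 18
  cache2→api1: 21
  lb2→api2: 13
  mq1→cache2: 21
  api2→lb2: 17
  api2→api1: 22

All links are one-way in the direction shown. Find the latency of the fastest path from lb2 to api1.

Candidate routes:
lb2-api2-cache2-api1: 13 + 12 + 21 = 46
lb2-api2-api1: 13 + 22 = 35
lb2-api2-mq1-cache2-api1: 13 + 18 + 21 + 21 = 73
Shortest: 35 ms.

35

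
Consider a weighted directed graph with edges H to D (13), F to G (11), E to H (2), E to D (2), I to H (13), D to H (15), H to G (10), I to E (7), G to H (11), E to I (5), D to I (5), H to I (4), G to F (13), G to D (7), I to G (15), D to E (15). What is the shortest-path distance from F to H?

22

Comparing a few candidate routes:
F→G→D→H: 11 + 7 + 15 = 33
F→G→H: 11 + 11 = 22
F→G→D→I→E→H: 11 + 7 + 5 + 7 + 2 = 32
F→G→D→E→H: 11 + 7 + 15 + 2 = 35
Shortest: 22.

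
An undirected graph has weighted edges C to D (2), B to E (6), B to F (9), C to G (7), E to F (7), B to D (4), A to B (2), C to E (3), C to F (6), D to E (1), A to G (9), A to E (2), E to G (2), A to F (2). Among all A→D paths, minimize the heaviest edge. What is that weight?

2

A few of the A→D routes:
A→F→C→D: max(2, 6, 2) = 6
A→B→D: max(2, 4) = 4
A→B→E→D: max(2, 6, 1) = 6
A→E→C→D: max(2, 3, 2) = 3
A→E→D: max(2, 1) = 2
A→B→E→C→D: max(2, 6, 3, 2) = 6
Smallest bottleneck: 2.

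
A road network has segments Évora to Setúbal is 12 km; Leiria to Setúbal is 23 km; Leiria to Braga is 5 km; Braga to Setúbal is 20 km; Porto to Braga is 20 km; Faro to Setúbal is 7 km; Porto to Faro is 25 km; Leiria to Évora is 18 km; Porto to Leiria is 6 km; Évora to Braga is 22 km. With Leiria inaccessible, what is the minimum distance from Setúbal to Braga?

Paths from Setúbal to Braga avoiding Leiria:
Setúbal → Faro → Porto → Braga: 7 + 25 + 20 = 52
Setúbal → Braga: 20
Setúbal → Évora → Braga: 12 + 22 = 34
Shortest: 20 km.

20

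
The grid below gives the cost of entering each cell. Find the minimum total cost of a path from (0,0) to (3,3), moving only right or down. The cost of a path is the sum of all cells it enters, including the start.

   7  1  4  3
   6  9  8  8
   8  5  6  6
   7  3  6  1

Cheapest: [0,0]→[0,1]→[0,2]→[0,3]→[1,3]→[2,3]→[3,3]
  7 + 1 + 4 + 3 + 8 + 6 + 1 = 30

30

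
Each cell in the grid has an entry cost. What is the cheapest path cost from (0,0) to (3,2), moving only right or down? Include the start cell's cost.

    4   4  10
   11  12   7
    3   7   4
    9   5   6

Path (0,0) → (0,1) → (0,2) → (1,2) → (2,2) → (3,2): 4 + 4 + 10 + 7 + 4 + 6 = 35.

35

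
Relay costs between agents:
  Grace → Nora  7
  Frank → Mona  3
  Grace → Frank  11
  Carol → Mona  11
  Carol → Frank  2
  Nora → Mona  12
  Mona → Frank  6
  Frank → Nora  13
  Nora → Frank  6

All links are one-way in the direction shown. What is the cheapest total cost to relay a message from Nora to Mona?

Paths from Nora to Mona:
Nora→Mona: 12
Nora→Frank→Mona: 6 + 3 = 9
The minimum is 9.

9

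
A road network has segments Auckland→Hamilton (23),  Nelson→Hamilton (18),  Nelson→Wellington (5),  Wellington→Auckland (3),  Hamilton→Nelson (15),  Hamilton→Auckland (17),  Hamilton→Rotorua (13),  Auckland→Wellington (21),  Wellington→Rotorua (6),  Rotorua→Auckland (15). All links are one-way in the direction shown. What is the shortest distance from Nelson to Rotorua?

Candidate routes:
Nelson→Wellington→Auckland→Hamilton→Rotorua: 5 + 3 + 23 + 13 = 44
Nelson→Hamilton→Auckland→Wellington→Rotorua: 18 + 17 + 21 + 6 = 62
Nelson→Hamilton→Rotorua: 18 + 13 = 31
Nelson→Wellington→Rotorua: 5 + 6 = 11
Shortest: 11.

11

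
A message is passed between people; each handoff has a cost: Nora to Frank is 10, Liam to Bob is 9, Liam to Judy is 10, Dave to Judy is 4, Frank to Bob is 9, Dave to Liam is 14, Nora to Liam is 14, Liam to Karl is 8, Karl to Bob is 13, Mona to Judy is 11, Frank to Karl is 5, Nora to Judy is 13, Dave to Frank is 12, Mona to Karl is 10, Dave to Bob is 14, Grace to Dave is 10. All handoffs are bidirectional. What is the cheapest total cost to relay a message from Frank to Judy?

16

A few of the Frank→Judy routes:
Frank-Karl-Liam-Judy: 5 + 8 + 10 = 23
Frank-Nora-Judy: 10 + 13 = 23
Frank-Karl-Mona-Judy: 5 + 10 + 11 = 26
Frank-Bob-Dave-Judy: 9 + 14 + 4 = 27
Frank-Dave-Judy: 12 + 4 = 16
The minimum is 16.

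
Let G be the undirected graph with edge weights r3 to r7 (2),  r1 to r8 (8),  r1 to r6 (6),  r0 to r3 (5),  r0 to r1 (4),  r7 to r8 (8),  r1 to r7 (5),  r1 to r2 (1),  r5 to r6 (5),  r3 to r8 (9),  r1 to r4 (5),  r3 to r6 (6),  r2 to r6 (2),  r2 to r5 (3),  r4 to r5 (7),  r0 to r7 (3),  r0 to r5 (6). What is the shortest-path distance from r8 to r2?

9

A few of the r8→r2 routes:
r8→r3→r7→r1→r2: 9 + 2 + 5 + 1 = 17
r8→r7→r1→r2: 8 + 5 + 1 = 14
r8→r1→r2: 8 + 1 = 9
r8→r1→r6→r2: 8 + 6 + 2 = 16
r8→r7→r0→r1→r2: 8 + 3 + 4 + 1 = 16
Best route has total 9.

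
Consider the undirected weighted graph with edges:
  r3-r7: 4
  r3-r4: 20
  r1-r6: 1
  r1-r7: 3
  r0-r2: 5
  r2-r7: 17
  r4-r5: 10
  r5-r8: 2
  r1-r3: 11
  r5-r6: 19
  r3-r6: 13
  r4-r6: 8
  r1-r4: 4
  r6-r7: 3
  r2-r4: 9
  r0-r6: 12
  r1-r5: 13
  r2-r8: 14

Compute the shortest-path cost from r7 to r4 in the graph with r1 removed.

11

A few of the r7→r4 routes:
r7 -> r3 -> r6 -> r4: 4 + 13 + 8 = 25
r7 -> r6 -> r4: 3 + 8 = 11
r7 -> r3 -> r4: 4 + 20 = 24
Best route has total 11.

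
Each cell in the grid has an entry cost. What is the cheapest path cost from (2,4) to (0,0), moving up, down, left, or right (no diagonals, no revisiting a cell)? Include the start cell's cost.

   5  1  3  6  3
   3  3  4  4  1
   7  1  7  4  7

Cheapest: (2,4) → (1,4) → (1,3) → (1,2) → (0,2) → (0,1) → (0,0)
  7 + 1 + 4 + 4 + 3 + 1 + 5 = 25

25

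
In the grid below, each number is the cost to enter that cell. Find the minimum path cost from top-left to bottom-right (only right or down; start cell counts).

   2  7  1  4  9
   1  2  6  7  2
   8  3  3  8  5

One optimal route is r0c0→r1c0→r1c1→r2c1→r2c2→r2c3→r2c4.
Its cost is 2 + 1 + 2 + 3 + 3 + 8 + 5 = 24.
For comparison, the top-then-right route costs 30.

24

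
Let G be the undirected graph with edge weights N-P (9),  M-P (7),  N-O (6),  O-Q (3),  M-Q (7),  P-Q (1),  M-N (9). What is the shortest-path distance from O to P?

4

A few of the O→P routes:
O -> N -> P: 6 + 9 = 15
O -> N -> M -> Q -> P: 6 + 9 + 7 + 1 = 23
O -> Q -> P: 3 + 1 = 4
O -> N -> M -> P: 6 + 9 + 7 = 22
O -> Q -> M -> P: 3 + 7 + 7 = 17
Best route has total 4.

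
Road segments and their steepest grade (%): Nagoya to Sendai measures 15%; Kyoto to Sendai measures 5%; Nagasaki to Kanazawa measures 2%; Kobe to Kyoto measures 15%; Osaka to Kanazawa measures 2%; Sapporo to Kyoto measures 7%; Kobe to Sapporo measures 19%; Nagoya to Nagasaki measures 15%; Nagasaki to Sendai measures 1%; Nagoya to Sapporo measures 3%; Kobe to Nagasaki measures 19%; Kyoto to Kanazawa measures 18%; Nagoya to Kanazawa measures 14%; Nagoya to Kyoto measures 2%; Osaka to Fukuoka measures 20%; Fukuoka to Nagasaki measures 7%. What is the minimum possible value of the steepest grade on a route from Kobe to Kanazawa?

15

Checking several routes:
Kobe - Kyoto - Sapporo - Nagoya - Nagasaki - Kanazawa: max(15, 7, 3, 15, 2) = 15
Kobe - Kyoto - Sapporo - Nagoya - Kanazawa: max(15, 7, 3, 14) = 15
Kobe - Kyoto - Nagoya - Kanazawa: max(15, 2, 14) = 15
Kobe - Kyoto - Sapporo - Nagoya - Sendai - Nagasaki - Kanazawa: max(15, 7, 3, 15, 1, 2) = 15
The minimum achievable maximum is 15%.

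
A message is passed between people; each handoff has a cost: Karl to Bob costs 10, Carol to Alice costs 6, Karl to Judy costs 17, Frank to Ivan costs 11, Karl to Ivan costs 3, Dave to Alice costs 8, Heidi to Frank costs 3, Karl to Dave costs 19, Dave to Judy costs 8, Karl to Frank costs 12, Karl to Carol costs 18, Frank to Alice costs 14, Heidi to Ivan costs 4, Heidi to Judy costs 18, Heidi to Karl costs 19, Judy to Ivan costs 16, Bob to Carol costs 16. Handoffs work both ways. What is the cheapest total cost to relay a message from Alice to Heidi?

17

Comparing a few candidate routes:
Alice→Frank→Karl→Ivan→Heidi: 14 + 12 + 3 + 4 = 33
Alice→Frank→Heidi: 14 + 3 = 17
Alice→Frank→Ivan→Heidi: 14 + 11 + 4 = 29
Alice→Carol→Karl→Ivan→Heidi: 6 + 18 + 3 + 4 = 31
Best route has total 17.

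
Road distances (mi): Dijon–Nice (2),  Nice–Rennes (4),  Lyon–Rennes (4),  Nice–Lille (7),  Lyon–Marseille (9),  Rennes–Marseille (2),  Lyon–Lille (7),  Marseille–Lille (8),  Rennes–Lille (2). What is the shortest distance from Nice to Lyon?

Checking several routes:
Nice -> Rennes -> Lyon: 4 + 4 = 8
Nice -> Lille -> Lyon: 7 + 7 = 14
Nice -> Rennes -> Lille -> Lyon: 4 + 2 + 7 = 13
Nice -> Lille -> Rennes -> Lyon: 7 + 2 + 4 = 13
Shortest: 8 mi.

8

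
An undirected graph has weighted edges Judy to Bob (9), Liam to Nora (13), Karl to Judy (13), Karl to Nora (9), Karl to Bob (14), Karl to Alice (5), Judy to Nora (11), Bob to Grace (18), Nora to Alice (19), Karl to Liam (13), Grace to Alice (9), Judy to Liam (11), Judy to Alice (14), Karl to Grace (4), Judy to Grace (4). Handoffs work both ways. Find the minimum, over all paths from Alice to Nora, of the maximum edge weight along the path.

9

Comparing a few candidate routes:
Alice - Grace - Judy - Nora: max(9, 4, 11) = 11
Alice - Grace - Karl - Nora: max(9, 4, 9) = 9
Alice - Karl - Nora: max(5, 9) = 9
The minimum achievable maximum is 9.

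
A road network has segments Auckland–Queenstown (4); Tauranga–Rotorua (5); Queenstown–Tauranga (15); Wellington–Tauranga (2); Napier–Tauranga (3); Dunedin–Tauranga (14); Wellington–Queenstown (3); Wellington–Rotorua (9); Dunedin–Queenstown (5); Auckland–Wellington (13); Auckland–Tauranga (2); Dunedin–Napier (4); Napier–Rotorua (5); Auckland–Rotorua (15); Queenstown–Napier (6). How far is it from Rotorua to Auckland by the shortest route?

Comparing a few candidate routes:
Rotorua-Tauranga-Auckland: 5 + 2 = 7
Rotorua-Napier-Tauranga-Auckland: 5 + 3 + 2 = 10
Rotorua-Wellington-Tauranga-Auckland: 9 + 2 + 2 = 13
Rotorua-Auckland: 15
Rotorua-Tauranga-Wellington-Queenstown-Auckland: 5 + 2 + 3 + 4 = 14
Rotorua-Napier-Queenstown-Auckland: 5 + 6 + 4 = 15
The minimum is 7.

7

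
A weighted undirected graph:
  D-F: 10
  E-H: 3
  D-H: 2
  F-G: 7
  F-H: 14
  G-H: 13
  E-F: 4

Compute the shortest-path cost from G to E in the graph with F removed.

Paths from G to E avoiding F:
G → H → E: 13 + 3 = 16
Shortest: 16.

16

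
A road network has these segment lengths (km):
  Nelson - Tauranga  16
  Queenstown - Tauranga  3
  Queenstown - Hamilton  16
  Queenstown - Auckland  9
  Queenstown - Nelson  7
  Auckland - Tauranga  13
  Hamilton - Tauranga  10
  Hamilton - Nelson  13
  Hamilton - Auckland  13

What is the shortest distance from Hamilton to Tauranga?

10

A few of the Hamilton→Tauranga routes:
Hamilton → Queenstown → Tauranga: 16 + 3 = 19
Hamilton → Tauranga: 10
Hamilton → Auckland → Queenstown → Tauranga: 13 + 9 + 3 = 25
Hamilton → Nelson → Queenstown → Tauranga: 13 + 7 + 3 = 23
The minimum is 10 km.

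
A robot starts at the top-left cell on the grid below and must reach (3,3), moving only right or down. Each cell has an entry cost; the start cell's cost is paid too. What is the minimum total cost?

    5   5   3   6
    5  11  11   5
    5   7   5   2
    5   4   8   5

Path [0,0] [0,1] [0,2] [0,3] [1,3] [2,3] [3,3]: 5 + 5 + 3 + 6 + 5 + 2 + 5 = 31.

31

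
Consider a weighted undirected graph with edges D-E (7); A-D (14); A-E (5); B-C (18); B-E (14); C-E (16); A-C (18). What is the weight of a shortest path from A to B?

19

Some routes from A to B:
A → D → E → B: 14 + 7 + 14 = 35
A → E → B: 5 + 14 = 19
A → C → B: 18 + 18 = 36
A → C → E → B: 18 + 16 + 14 = 48
A → E → C → B: 5 + 16 + 18 = 39
The minimum is 19.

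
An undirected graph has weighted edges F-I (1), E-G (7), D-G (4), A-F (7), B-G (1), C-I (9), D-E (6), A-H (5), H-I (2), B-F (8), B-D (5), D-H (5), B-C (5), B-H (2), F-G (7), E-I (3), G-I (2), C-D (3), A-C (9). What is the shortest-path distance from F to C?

Comparing a few candidate routes:
F -> I -> H -> D -> C: 1 + 2 + 5 + 3 = 11
F -> I -> G -> B -> C: 1 + 2 + 1 + 5 = 9
F -> I -> H -> B -> C: 1 + 2 + 2 + 5 = 10
F -> I -> C: 1 + 9 = 10
F -> I -> G -> D -> C: 1 + 2 + 4 + 3 = 10
Shortest: 9.

9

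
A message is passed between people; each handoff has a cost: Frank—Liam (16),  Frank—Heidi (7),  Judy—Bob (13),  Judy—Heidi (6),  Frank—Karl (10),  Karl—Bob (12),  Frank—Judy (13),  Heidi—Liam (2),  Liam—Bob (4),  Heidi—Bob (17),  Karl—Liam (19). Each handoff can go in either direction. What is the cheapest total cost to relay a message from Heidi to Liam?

2

A few of the Heidi→Liam routes:
Heidi - Judy - Bob - Liam: 6 + 13 + 4 = 23
Heidi - Liam: 2
Heidi - Bob - Liam: 17 + 4 = 21
Shortest: 2.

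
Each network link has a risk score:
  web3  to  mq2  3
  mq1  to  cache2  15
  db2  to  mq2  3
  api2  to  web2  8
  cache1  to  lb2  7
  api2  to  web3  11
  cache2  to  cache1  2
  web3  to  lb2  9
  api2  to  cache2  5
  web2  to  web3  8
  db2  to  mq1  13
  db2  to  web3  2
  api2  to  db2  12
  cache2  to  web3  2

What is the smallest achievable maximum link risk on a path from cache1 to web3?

Checking several routes:
cache1 - cache2 - api2 - db2 - web3: max(2, 5, 12, 2) = 12
cache1 - lb2 - web3: max(7, 9) = 9
cache1 - cache2 - api2 - web3: max(2, 5, 11) = 11
cache1 - cache2 - api2 - web2 - web3: max(2, 5, 8, 8) = 8
cache1 - cache2 - web3: max(2, 2) = 2
Smallest bottleneck: 2.

2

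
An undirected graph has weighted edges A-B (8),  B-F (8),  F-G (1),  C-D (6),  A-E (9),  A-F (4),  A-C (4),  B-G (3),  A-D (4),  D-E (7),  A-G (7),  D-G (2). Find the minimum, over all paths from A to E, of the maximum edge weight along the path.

7

A few of the A→E routes:
A -> F -> G -> D -> E: max(4, 1, 2, 7) = 7
A -> C -> D -> E: max(4, 6, 7) = 7
A -> D -> E: max(4, 7) = 7
A -> G -> D -> E: max(7, 2, 7) = 7
Best route has worst link 7.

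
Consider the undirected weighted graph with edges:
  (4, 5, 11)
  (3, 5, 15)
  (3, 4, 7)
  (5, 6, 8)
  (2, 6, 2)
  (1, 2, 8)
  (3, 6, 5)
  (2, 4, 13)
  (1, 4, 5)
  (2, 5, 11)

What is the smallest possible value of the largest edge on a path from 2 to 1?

7

A few of the 2→1 routes:
2 - 5 - 6 - 3 - 4 - 1: max(11, 8, 5, 7, 5) = 11
2 - 6 - 3 - 4 - 1: max(2, 5, 7, 5) = 7
2 - 5 - 4 - 1: max(11, 11, 5) = 11
2 - 1: max(8) = 8
Smallest bottleneck: 7.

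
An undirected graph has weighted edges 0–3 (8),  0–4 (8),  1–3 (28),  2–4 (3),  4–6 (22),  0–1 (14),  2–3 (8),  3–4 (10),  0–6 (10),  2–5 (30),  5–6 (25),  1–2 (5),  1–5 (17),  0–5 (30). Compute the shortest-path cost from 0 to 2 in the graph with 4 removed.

Comparing a few candidate routes:
0 - 3 - 1 - 2: 8 + 28 + 5 = 41
0 - 3 - 2: 8 + 8 = 16
0 - 1 - 2: 14 + 5 = 19
0 - 1 - 3 - 2: 14 + 28 + 8 = 50
Shortest: 16.

16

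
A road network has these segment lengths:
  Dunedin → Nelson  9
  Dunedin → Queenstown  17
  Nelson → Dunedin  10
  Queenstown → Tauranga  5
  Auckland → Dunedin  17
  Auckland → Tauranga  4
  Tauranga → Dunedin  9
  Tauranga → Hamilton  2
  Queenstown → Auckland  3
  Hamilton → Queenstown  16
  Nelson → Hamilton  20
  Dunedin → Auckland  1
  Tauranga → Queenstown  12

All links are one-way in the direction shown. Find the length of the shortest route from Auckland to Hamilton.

6

Routes from Auckland to Hamilton:
Auckland → Dunedin → Nelson → Hamilton: 17 + 9 + 20 = 46
Auckland → Tauranga → Hamilton: 4 + 2 = 6
Auckland → Dunedin → Queenstown → Tauranga → Hamilton: 17 + 17 + 5 + 2 = 41
Auckland → Tauranga → Dunedin → Nelson → Hamilton: 4 + 9 + 9 + 20 = 42
Shortest: 6.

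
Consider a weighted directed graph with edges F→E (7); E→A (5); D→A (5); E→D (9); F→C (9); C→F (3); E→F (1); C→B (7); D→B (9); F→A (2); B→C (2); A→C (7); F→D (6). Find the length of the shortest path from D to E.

Candidate routes:
D→B→C→F→E: 9 + 2 + 3 + 7 = 21
D→A→C→F→E: 5 + 7 + 3 + 7 = 22
Shortest: 21.

21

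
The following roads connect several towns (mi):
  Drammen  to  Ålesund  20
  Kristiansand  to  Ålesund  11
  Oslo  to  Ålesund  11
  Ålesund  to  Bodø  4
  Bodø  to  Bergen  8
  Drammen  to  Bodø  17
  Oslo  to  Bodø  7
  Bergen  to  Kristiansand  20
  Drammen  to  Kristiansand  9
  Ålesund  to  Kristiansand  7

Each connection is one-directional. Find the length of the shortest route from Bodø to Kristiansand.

28

Candidate routes:
Bodø → Bergen → Kristiansand: 8 + 20 = 28
The minimum is 28 mi.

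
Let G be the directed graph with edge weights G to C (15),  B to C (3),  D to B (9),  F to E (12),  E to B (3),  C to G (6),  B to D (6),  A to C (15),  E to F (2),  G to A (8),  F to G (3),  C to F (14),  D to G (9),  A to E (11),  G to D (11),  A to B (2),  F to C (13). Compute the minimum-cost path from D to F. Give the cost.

26

A few of the D→F routes:
D-B-C-G-A-E-F: 9 + 3 + 6 + 8 + 11 + 2 = 39
D-G-C-F: 9 + 15 + 14 = 38
D-B-C-F: 9 + 3 + 14 = 26
D-G-A-E-F: 9 + 8 + 11 + 2 = 30
D-G-A-B-C-F: 9 + 8 + 2 + 3 + 14 = 36
Best route has total 26.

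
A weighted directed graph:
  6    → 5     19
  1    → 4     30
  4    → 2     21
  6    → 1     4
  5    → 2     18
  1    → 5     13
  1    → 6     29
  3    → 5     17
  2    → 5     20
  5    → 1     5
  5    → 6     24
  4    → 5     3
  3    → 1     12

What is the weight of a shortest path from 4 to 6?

27

Checking several routes:
4 -> 5 -> 1 -> 6: 3 + 5 + 29 = 37
4 -> 2 -> 5 -> 6: 21 + 20 + 24 = 65
4 -> 5 -> 6: 3 + 24 = 27
The minimum is 27.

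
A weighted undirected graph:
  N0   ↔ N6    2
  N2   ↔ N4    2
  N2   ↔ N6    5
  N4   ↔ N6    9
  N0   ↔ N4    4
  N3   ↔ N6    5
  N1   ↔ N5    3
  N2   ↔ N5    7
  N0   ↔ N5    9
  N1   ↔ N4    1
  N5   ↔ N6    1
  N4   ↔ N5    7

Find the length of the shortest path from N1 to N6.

4

Checking several routes:
N1 → N4 → N0 → N6: 1 + 4 + 2 = 7
N1 → N5 → N6: 3 + 1 = 4
N1 → N4 → N6: 1 + 9 = 10
N1 → N4 → N2 → N6: 1 + 2 + 5 = 8
N1 → N4 → N5 → N6: 1 + 7 + 1 = 9
Best route has total 4.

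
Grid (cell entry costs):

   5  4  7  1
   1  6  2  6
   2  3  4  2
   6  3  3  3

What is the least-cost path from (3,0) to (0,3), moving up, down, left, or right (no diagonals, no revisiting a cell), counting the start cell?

24

Cheapest: r3c0 r2c0 r1c0 r1c1 r1c2 r1c3 r0c3
  6 + 2 + 1 + 6 + 2 + 6 + 1 = 24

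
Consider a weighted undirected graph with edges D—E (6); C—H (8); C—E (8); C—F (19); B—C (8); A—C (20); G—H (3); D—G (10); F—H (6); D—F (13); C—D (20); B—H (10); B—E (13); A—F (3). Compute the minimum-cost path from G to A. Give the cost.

12

Comparing a few candidate routes:
G-H-C-A: 3 + 8 + 20 = 31
G-D-E-C-H-F-A: 10 + 6 + 8 + 8 + 6 + 3 = 41
G-H-C-E-D-F-A: 3 + 8 + 8 + 6 + 13 + 3 = 41
G-H-F-A: 3 + 6 + 3 = 12
G-H-C-F-A: 3 + 8 + 19 + 3 = 33
G-D-F-A: 10 + 13 + 3 = 26
Shortest: 12.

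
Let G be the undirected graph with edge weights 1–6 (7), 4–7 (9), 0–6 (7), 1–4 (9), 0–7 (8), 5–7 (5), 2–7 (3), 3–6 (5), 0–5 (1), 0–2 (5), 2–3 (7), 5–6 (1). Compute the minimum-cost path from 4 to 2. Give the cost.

Checking several routes:
4→7→2: 9 + 3 = 12
4→1→6→5→0→2: 9 + 7 + 1 + 1 + 5 = 23
4→1→6→5→7→2: 9 + 7 + 1 + 5 + 3 = 25
4→7→5→6→0→2: 9 + 5 + 1 + 7 + 5 = 27
4→7→0→2: 9 + 8 + 5 = 22
4→7→5→0→2: 9 + 5 + 1 + 5 = 20
Best route has total 12.

12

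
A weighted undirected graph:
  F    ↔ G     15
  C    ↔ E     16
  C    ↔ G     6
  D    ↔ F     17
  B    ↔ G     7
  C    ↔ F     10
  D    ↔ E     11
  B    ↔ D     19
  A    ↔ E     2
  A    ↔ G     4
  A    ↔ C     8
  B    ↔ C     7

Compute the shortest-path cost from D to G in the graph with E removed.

26

Some routes from D to G avoiding E:
D→B→G: 19 + 7 = 26
D→F→C→G: 17 + 10 + 6 = 33
D→F→G: 17 + 15 = 32
D→B→C→G: 19 + 7 + 6 = 32
Best route has total 26.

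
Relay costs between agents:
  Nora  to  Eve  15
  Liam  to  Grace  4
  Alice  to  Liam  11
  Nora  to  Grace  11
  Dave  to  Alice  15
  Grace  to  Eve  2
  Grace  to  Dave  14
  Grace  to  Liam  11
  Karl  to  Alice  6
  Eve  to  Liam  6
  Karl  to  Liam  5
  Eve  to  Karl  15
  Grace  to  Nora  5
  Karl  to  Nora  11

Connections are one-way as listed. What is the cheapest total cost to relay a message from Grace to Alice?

Candidate routes:
Grace -> Nora -> Eve -> Karl -> Alice: 5 + 15 + 15 + 6 = 41
Grace -> Eve -> Karl -> Alice: 2 + 15 + 6 = 23
Grace -> Dave -> Alice: 14 + 15 = 29
Shortest: 23.

23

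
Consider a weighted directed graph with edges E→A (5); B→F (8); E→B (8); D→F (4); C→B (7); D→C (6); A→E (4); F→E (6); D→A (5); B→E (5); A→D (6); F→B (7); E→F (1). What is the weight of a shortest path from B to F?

6

Candidate routes:
B → E → A → D → F: 5 + 5 + 6 + 4 = 20
B → F: 8
B → E → F: 5 + 1 = 6
The minimum is 6.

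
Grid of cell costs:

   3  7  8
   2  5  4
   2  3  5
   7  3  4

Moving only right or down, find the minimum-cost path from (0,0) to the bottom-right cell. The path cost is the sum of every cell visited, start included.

17

One optimal route is (0,0)→(1,0)→(2,0)→(2,1)→(3,1)→(3,2).
Its cost is 3 + 2 + 2 + 3 + 3 + 4 = 17.
(Top row then right column would cost 31.)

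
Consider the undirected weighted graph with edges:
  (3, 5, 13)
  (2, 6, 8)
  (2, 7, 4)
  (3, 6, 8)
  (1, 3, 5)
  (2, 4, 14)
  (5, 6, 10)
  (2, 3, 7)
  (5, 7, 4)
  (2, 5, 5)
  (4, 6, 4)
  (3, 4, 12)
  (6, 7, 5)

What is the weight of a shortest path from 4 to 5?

13

Comparing a few candidate routes:
4 → 6 → 5: 4 + 10 = 14
4 → 6 → 2 → 5: 4 + 8 + 5 = 17
4 → 6 → 7 → 5: 4 + 5 + 4 = 13
Shortest: 13.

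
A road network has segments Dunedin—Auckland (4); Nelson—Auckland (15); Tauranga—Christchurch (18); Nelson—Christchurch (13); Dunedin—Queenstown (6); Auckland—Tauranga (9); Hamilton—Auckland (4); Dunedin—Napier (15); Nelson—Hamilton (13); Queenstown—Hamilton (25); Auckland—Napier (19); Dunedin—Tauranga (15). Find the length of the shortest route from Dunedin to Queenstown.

6

Some routes from Dunedin to Queenstown:
Dunedin - Auckland - Nelson - Hamilton - Queenstown: 4 + 15 + 13 + 25 = 57
Dunedin - Auckland - Hamilton - Queenstown: 4 + 4 + 25 = 33
Dunedin - Queenstown: 6
Dunedin - Tauranga - Auckland - Hamilton - Queenstown: 15 + 9 + 4 + 25 = 53
Best route has total 6 km.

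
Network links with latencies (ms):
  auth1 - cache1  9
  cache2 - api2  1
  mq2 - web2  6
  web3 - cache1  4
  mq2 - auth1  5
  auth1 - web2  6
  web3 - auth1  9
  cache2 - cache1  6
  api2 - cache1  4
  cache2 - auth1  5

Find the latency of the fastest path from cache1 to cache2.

Some routes from cache1 to cache2:
cache1→cache2: 6
cache1→auth1→cache2: 9 + 5 = 14
cache1→api2→cache2: 4 + 1 = 5
Best route has total 5 ms.

5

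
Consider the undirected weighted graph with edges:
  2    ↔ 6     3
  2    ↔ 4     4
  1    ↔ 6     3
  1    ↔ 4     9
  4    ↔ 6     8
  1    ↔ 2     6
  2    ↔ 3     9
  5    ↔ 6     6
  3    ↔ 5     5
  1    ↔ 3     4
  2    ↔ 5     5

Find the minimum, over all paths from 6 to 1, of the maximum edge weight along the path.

3

A few of the 6→1 routes:
6→1: max(3) = 3
6→5→3→1: max(6, 5, 4) = 6
6→2→5→3→1: max(3, 5, 5, 4) = 5
Smallest bottleneck: 3.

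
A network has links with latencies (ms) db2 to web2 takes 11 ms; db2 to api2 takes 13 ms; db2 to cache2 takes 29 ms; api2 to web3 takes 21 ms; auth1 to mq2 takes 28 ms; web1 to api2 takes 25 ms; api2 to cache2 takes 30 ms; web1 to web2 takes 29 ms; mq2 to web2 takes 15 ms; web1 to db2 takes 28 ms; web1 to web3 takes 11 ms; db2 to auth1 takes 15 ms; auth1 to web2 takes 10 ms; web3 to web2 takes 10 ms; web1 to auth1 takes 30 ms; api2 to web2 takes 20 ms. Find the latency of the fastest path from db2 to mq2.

26

Comparing a few candidate routes:
db2→web2→mq2: 11 + 15 = 26
db2→web2→auth1→mq2: 11 + 10 + 28 = 49
db2→api2→web2→mq2: 13 + 20 + 15 = 48
db2→auth1→mq2: 15 + 28 = 43
db2→api2→web3→web2→mq2: 13 + 21 + 10 + 15 = 59
db2→auth1→web2→mq2: 15 + 10 + 15 = 40
The minimum is 26 ms.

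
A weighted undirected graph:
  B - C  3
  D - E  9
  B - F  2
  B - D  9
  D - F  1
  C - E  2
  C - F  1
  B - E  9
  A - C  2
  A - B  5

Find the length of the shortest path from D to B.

3

Checking several routes:
D-F-C-B: 1 + 1 + 3 = 5
D-F-C-E-B: 1 + 1 + 2 + 9 = 13
D-B: 9
D-F-C-A-B: 1 + 1 + 2 + 5 = 9
D-F-B: 1 + 2 = 3
Shortest: 3.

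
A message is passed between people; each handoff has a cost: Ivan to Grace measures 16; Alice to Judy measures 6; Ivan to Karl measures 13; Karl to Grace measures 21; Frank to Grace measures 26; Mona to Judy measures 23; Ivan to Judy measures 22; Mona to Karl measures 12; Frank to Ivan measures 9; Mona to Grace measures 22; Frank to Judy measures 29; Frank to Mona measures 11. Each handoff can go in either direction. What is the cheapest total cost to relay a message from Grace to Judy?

38

A few of the Grace→Judy routes:
Grace -> Karl -> Mona -> Judy: 21 + 12 + 23 = 56
Grace -> Ivan -> Frank -> Judy: 16 + 9 + 29 = 54
Grace -> Frank -> Judy: 26 + 29 = 55
Grace -> Ivan -> Judy: 16 + 22 = 38
Grace -> Mona -> Judy: 22 + 23 = 45
Shortest: 38.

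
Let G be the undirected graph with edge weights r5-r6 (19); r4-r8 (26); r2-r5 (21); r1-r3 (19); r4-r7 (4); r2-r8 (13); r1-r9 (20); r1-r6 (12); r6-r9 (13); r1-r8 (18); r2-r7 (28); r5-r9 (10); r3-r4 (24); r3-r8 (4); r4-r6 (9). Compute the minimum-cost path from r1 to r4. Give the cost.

21

Comparing a few candidate routes:
r1 -> r8 -> r3 -> r4: 18 + 4 + 24 = 46
r1 -> r6 -> r4: 12 + 9 = 21
r1 -> r8 -> r4: 18 + 26 = 44
r1 -> r9 -> r6 -> r4: 20 + 13 + 9 = 42
r1 -> r3 -> r4: 19 + 24 = 43
The minimum is 21.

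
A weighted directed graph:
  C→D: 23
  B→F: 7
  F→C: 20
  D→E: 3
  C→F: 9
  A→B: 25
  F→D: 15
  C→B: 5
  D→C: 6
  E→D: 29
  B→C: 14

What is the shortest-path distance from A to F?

32

Paths from A to F:
A - B - C - F: 25 + 14 + 9 = 48
A - B - F: 25 + 7 = 32
Shortest: 32.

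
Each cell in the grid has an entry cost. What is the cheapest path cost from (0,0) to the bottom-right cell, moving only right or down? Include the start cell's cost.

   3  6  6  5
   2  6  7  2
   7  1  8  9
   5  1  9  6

Cheapest: r0c0 -> r1c0 -> r1c1 -> r2c1 -> r3c1 -> r3c2 -> r3c3
  3 + 2 + 6 + 1 + 1 + 9 + 6 = 28
For comparison, the top-then-right route costs 37.

28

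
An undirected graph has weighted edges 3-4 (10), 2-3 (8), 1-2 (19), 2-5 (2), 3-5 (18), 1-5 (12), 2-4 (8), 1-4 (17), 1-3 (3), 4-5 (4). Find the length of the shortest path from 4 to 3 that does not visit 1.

Routes from 4 to 3 avoiding 1:
4 -> 2 -> 5 -> 3: 8 + 2 + 18 = 28
4 -> 5 -> 2 -> 3: 4 + 2 + 8 = 14
4 -> 2 -> 3: 8 + 8 = 16
4 -> 5 -> 3: 4 + 18 = 22
4 -> 3: 10
Shortest: 10.

10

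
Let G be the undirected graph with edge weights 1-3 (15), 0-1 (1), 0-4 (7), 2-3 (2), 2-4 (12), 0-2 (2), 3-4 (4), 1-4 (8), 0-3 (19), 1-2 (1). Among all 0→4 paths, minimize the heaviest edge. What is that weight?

4

A few of the 0→4 routes:
0 - 2 - 3 - 4: max(2, 2, 4) = 4
0 - 1 - 2 - 3 - 4: max(1, 1, 2, 4) = 4
0 - 4: max(7) = 7
The minimum achievable maximum is 4.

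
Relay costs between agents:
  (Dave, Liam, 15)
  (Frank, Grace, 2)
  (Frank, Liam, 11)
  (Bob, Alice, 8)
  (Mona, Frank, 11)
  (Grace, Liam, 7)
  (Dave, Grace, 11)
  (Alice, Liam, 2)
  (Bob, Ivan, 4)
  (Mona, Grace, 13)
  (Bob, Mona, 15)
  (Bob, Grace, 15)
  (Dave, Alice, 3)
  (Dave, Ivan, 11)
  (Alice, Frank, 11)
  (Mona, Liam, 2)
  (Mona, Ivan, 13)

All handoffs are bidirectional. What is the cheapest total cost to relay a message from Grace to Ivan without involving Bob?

Some routes from Grace to Ivan avoiding Bob:
Grace→Mona→Ivan: 13 + 13 = 26
Grace→Dave→Ivan: 11 + 11 = 22
Grace→Liam→Mona→Ivan: 7 + 2 + 13 = 22
Grace→Liam→Alice→Dave→Ivan: 7 + 2 + 3 + 11 = 23
Best route has total 22.

22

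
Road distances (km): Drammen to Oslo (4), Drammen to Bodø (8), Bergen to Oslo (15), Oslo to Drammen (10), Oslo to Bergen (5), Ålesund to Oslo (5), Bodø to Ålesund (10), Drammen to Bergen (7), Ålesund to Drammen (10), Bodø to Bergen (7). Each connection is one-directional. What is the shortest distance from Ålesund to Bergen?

10

Checking several routes:
Ålesund -> Oslo -> Bergen: 5 + 5 = 10
Ålesund -> Oslo -> Drammen -> Bergen: 5 + 10 + 7 = 22
Ålesund -> Drammen -> Bergen: 10 + 7 = 17
Ålesund -> Drammen -> Oslo -> Bergen: 10 + 4 + 5 = 19
Shortest: 10 km.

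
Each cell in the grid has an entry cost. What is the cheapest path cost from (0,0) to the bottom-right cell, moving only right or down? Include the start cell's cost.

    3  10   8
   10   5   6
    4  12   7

31

Take r0c0→r0c1→r1c1→r1c2→r2c2 for a total of 3 + 10 + 5 + 6 + 7 = 31.
(Top row then right column would cost 34.)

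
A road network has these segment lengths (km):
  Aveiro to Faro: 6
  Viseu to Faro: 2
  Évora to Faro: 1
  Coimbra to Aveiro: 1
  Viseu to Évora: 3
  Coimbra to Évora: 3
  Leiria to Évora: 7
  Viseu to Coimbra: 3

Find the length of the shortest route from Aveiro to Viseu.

4

Paths from Aveiro to Viseu:
Aveiro→Coimbra→Évora→Viseu: 1 + 3 + 3 = 7
Aveiro→Faro→Évora→Viseu: 6 + 1 + 3 = 10
Aveiro→Coimbra→Viseu: 1 + 3 = 4
Aveiro→Faro→Évora→Coimbra→Viseu: 6 + 1 + 3 + 3 = 13
Aveiro→Faro→Viseu: 6 + 2 = 8
Aveiro→Coimbra→Évora→Faro→Viseu: 1 + 3 + 1 + 2 = 7
Best route has total 4 km.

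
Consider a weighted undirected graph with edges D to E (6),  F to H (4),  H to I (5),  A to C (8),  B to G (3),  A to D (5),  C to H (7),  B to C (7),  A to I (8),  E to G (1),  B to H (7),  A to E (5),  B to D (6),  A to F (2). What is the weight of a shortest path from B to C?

A few of the B→C routes:
B-D-A-C: 6 + 5 + 8 = 19
B-H-C: 7 + 7 = 14
B-H-F-A-C: 7 + 4 + 2 + 8 = 21
B-G-E-A-C: 3 + 1 + 5 + 8 = 17
B-C: 7
Best route has total 7.

7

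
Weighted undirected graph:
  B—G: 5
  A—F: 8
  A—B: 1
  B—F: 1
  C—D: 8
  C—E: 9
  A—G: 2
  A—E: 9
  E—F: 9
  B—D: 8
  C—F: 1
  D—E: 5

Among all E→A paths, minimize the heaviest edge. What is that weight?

Comparing a few candidate routes:
E → D → C → F → B → G → A: max(5, 8, 1, 1, 5, 2) = 8
E → D → B → A: max(5, 8, 1) = 8
E → D → B → G → A: max(5, 8, 5, 2) = 8
E → D → B → F → A: max(5, 8, 1, 8) = 8
E → D → C → F → B → A: max(5, 8, 1, 1, 1) = 8
The minimum achievable maximum is 8.

8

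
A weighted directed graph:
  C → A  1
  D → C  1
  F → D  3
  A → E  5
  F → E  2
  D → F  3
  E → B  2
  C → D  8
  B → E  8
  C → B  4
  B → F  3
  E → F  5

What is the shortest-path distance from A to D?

13

Candidate routes:
A-E-B-F-D: 5 + 2 + 3 + 3 = 13
A-E-F-D: 5 + 5 + 3 = 13
Best route has total 13.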